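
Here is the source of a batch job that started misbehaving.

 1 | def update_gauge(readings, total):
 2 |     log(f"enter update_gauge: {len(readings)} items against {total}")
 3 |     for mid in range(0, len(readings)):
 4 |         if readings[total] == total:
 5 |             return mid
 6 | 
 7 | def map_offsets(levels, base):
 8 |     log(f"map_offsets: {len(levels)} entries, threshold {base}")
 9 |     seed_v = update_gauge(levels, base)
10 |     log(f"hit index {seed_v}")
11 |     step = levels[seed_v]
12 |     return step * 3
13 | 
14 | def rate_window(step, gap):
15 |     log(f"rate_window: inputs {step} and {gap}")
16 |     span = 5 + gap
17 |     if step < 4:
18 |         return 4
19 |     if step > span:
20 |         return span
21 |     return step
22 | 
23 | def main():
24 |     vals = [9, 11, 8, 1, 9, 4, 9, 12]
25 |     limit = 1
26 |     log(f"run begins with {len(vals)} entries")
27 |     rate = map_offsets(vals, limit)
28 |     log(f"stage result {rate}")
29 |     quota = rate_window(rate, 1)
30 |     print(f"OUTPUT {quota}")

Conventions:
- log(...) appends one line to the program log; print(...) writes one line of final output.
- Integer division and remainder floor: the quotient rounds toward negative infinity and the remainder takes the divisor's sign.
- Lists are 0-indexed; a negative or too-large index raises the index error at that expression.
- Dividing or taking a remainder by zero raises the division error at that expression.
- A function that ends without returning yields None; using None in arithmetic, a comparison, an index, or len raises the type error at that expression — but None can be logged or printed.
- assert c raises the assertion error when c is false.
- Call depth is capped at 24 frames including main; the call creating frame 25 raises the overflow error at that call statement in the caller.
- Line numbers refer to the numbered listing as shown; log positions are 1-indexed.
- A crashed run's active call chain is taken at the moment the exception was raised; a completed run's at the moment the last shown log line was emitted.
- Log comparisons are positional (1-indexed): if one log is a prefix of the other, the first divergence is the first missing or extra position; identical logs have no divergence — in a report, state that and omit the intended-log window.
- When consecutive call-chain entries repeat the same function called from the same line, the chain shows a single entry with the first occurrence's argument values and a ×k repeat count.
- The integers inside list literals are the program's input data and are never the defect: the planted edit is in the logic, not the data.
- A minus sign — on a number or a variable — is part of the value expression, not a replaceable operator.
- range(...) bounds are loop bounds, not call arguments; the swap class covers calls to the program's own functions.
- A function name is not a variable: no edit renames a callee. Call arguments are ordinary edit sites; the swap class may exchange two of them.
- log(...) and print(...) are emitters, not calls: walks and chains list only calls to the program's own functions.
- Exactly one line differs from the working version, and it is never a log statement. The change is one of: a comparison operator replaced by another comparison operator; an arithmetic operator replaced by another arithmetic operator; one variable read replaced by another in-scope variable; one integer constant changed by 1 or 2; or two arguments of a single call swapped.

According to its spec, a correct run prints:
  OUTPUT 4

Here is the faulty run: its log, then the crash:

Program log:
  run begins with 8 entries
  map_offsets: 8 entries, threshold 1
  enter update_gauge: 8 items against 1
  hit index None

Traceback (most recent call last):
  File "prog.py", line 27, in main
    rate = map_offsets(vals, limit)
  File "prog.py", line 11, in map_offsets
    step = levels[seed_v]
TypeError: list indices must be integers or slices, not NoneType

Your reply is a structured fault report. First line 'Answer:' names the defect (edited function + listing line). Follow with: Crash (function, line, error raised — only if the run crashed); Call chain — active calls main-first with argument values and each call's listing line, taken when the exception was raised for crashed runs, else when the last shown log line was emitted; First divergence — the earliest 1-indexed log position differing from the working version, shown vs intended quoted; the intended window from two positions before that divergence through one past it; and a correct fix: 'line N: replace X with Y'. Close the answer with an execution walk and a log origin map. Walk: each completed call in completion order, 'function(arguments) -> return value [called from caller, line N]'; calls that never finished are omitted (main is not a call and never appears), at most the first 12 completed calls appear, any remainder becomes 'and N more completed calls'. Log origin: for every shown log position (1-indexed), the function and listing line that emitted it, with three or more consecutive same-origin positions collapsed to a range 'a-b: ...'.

Answer: the defect is in update_gauge at line 4.
Key observation: The earliest visible damage is log position 4 — 'hit index None' rather than the intended 'hit index 3'.
Crash: map_offsets, line 11, TypeError.
Call chain: main -> map_offsets([9, 11, 8, 1, 9, 4, 9, 12], 1) (called at line 27).
First divergence: position 4; shown 'hit index None' vs intended 'hit index 3'.
Intended log window:
  2: map_offsets: 8 entries, threshold 1
  3: enter update_gauge: 8 items against 1
  4: hit index 3
  5: stage result 3
Execution walk:
  update_gauge([9, 11, 8, 1, 9, 4, 9, 12], 1) -> None  [called from map_offsets, line 9]
Origin of each log line:
  1: logged in main at line 26
  2: logged in map_offsets at line 8
  3: logged in update_gauge at line 2
  4: logged in map_offsets at line 10
A correct fix: line 4: replace `readings[total]` with `readings[mid]`.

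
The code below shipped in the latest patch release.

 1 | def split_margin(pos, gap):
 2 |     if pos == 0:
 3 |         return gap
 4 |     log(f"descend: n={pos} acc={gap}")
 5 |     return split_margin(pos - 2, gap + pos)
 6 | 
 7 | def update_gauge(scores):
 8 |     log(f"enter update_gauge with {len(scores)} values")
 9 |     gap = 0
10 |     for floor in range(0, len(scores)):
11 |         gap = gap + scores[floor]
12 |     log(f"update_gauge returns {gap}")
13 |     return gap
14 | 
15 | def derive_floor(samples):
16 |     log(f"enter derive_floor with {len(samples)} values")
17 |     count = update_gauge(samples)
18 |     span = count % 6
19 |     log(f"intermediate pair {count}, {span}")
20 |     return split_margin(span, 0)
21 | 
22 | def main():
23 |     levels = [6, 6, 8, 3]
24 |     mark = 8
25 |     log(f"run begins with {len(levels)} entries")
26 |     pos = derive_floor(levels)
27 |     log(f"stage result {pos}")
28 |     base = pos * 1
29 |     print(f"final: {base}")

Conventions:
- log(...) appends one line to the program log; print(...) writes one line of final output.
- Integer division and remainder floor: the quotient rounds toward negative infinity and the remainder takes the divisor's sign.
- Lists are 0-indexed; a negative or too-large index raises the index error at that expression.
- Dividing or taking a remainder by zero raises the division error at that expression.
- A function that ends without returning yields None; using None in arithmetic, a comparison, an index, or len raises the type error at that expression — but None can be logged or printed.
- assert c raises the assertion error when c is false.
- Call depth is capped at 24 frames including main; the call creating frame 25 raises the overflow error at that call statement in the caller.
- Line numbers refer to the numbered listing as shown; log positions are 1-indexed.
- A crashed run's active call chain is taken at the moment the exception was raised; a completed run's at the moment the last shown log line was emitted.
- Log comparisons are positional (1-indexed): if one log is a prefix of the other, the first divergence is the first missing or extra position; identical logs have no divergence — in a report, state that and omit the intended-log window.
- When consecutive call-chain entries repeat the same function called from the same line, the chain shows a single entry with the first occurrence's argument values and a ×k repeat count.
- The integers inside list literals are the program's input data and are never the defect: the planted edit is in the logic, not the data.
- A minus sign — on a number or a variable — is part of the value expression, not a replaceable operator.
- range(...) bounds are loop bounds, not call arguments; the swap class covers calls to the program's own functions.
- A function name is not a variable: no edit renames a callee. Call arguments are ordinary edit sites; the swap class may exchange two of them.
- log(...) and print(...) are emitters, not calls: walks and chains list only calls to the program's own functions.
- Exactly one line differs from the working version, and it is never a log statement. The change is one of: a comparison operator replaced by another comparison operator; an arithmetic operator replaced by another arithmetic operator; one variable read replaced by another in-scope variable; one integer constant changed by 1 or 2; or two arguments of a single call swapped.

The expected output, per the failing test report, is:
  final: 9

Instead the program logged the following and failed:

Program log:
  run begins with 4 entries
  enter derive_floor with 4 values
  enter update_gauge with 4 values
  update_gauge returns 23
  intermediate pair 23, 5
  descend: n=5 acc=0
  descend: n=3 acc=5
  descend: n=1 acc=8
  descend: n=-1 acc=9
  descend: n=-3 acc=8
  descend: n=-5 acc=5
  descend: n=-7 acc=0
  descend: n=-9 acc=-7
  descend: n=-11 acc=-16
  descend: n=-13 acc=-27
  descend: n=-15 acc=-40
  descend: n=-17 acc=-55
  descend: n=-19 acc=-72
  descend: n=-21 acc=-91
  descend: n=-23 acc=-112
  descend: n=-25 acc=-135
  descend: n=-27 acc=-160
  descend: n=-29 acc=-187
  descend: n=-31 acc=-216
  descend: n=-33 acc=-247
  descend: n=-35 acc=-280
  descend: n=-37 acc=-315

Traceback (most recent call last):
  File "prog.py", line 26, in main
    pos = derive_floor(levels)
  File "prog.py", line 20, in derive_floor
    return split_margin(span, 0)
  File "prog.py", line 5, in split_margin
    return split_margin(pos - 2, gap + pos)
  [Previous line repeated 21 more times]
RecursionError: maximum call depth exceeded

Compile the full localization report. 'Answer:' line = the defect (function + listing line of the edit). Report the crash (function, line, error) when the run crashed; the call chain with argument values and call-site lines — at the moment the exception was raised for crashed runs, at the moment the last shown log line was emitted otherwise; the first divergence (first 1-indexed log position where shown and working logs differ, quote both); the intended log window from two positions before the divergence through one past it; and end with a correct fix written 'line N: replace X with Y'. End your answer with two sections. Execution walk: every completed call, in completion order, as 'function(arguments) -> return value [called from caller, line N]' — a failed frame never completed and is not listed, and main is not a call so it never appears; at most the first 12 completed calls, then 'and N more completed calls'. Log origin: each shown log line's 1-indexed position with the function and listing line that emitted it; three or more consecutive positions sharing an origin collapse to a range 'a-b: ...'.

Answer: the defect is in split_margin at line 2.
Key fact: At log position 9 the runs split — shown 'descend: n=-1 acc=9', but the working version logs 'stage result 9'.
Crash: split_margin, line 5, RecursionError.
Call chain: main -> derive_floor([6, 6, 8, 3]) (called at line 26) -> split_margin(5, 0) (called at line 20) -> split_margin(3, 5) (called at line 5) ×21.
First divergence: at position 9 the run shows 'descend: n=-1 acc=9' where the working version logs 'stage result 9'.
Intended log window:
  7: descend: n=3 acc=5
  8: descend: n=1 acc=8
  9: stage result 9
Execution walk:
  update_gauge([6, 6, 8, 3]) -> 23  [called from derive_floor, line 17]
Log origin:
  1: logged in main at line 25
  2: logged in derive_floor at line 16
  3: logged in update_gauge at line 8
  4: logged in update_gauge at line 12
  5: logged in derive_floor at line 19
  6-27: logged in split_margin at line 4
A correct fix: line 2: replace `==` with `<=`.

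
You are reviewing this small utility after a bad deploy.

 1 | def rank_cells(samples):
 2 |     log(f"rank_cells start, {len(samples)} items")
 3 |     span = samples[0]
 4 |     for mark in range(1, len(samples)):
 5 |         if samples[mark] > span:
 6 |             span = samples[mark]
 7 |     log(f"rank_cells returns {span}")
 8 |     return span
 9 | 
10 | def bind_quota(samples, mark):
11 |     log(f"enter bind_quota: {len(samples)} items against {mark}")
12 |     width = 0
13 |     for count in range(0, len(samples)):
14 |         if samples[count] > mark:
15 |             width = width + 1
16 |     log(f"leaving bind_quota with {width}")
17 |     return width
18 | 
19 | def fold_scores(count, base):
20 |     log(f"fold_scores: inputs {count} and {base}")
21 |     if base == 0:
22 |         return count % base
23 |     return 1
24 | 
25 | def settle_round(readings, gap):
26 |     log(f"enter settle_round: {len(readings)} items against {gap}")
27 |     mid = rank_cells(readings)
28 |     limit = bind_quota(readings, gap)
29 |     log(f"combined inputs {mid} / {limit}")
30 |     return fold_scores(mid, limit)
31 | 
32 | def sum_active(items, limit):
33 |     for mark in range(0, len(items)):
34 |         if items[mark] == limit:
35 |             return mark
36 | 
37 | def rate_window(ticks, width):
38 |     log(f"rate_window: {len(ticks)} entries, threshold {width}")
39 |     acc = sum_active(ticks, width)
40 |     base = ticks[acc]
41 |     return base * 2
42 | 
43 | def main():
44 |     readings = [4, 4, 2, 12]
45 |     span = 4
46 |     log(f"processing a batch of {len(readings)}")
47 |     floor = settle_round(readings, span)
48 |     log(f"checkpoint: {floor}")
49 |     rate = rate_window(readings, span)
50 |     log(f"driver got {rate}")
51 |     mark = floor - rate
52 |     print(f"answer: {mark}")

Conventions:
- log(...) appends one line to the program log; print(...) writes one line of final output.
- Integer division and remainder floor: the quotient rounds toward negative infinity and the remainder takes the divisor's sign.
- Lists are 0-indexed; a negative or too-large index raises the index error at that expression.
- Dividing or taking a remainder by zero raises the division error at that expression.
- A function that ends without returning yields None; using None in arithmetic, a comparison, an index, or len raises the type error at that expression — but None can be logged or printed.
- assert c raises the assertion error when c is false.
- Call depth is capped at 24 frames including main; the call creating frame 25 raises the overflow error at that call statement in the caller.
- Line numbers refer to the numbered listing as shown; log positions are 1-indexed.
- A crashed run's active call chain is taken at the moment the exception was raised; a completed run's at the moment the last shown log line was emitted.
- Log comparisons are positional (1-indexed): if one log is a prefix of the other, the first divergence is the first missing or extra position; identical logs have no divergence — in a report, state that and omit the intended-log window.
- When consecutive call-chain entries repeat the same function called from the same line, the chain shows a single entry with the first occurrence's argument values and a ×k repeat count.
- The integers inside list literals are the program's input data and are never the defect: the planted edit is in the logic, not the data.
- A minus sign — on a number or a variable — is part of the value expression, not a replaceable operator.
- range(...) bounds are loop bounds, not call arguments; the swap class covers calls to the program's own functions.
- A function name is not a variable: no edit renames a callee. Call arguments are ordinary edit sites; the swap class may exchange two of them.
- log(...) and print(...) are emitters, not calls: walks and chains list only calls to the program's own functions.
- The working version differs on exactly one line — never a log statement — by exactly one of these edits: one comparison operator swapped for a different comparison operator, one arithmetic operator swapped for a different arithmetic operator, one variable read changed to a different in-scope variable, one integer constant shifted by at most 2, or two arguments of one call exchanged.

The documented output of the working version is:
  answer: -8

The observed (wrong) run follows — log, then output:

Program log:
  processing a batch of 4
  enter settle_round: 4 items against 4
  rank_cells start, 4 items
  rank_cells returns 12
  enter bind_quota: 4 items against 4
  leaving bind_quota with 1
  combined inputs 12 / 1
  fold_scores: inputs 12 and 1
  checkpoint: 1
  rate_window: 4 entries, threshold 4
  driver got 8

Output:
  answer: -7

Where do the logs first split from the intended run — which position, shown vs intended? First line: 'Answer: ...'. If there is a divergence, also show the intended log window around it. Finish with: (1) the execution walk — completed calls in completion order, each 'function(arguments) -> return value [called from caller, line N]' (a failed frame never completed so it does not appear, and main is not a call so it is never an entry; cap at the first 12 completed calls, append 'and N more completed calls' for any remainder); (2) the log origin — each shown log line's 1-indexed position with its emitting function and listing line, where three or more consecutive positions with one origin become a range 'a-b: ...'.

Answer: position 9; shown 'checkpoint: 1' vs intended 'checkpoint: 0'.
Intended log window:
  7: combined inputs 12 / 1
  8: fold_scores: inputs 12 and 1
  9: checkpoint: 0
  10: rate_window: 4 entries, threshold 4
Execution walk:
  rank_cells([4, 4, 2, 12]) -> 12  [called from settle_round, line 27]
  bind_quota([4, 4, 2, 12], 4) -> 1  [called from settle_round, line 28]
  fold_scores(12, 1) -> 1  [called from settle_round, line 30]
  settle_round([4, 4, 2, 12], 4) -> 1  [called from main, line 47]
  sum_active([4, 4, 2, 12], 4) -> 0  [called from rate_window, line 39]
  rate_window([4, 4, 2, 12], 4) -> 8  [called from main, line 49]
Log origin:
  1: from main, line 46
  2: from settle_round, line 26
  3: from rank_cells, line 2
  4: from rank_cells, line 7
  5: from bind_quota, line 11
  6: from bind_quota, line 16
  7: from settle_round, line 29
  8: from fold_scores, line 20
  9: from main, line 48
  10: from rate_window, line 38
  11: from main, line 50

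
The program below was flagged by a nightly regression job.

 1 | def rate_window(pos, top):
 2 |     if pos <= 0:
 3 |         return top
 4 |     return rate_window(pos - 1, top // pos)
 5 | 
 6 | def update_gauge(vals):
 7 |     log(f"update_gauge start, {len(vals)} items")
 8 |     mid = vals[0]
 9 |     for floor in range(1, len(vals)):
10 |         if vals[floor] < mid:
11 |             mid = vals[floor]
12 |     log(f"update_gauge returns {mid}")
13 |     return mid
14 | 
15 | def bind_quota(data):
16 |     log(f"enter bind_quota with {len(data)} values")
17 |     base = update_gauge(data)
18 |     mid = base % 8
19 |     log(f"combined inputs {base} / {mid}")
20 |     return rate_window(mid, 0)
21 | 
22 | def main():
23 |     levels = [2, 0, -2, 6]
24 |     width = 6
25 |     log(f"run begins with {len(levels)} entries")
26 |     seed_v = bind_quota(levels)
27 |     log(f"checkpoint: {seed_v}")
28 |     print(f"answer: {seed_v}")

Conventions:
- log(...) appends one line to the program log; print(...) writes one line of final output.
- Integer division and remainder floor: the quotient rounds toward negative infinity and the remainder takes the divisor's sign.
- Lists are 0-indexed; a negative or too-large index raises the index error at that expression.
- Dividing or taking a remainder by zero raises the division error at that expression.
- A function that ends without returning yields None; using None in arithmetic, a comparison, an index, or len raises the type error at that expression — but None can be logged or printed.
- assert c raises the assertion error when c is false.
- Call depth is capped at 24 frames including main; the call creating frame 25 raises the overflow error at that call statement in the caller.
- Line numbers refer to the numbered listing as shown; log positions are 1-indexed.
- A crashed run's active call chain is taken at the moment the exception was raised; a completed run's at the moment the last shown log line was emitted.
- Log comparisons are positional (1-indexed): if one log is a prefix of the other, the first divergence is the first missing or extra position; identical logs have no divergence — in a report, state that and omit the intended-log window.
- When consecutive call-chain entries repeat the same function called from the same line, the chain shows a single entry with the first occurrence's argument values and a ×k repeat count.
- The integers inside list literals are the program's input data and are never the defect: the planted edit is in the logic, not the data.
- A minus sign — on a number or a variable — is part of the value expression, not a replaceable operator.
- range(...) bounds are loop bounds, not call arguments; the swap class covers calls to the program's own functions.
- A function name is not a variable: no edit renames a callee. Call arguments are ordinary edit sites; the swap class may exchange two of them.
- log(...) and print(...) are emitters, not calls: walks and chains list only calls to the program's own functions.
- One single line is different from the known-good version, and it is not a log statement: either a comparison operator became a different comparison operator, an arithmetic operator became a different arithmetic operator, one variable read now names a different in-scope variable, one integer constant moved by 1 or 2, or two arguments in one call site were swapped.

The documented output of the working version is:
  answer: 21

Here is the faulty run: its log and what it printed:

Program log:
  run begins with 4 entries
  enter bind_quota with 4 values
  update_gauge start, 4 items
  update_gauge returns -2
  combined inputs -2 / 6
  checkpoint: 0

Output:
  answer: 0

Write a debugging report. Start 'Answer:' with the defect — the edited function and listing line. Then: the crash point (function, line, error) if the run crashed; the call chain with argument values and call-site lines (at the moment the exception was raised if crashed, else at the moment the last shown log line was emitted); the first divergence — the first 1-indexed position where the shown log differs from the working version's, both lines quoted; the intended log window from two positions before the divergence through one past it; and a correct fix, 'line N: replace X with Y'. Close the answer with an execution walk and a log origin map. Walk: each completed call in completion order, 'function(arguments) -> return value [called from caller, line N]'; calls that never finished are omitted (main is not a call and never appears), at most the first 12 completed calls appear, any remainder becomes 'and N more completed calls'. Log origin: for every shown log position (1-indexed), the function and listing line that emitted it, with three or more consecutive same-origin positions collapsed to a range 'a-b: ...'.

Answer: the defect is in rate_window at line 4.
Core observation: The log first diverges at position 6: the faulty run prints 'checkpoint: 0' where the working version prints 'checkpoint: 21'.
Call chain: main.
First divergence: position 6; shown 'checkpoint: 0' vs intended 'checkpoint: 21'.
Intended log window:
  4: update_gauge returns -2
  5: combined inputs -2 / 6
  6: checkpoint: 21
Execution walk:
  update_gauge([2, 0, -2, 6]) -> -2  [called from bind_quota, line 17]
  rate_window(0, 0) -> 0  [called from rate_window, line 4]
  rate_window(1, 0) -> 0  [called from rate_window, line 4]
  rate_window(2, 0) -> 0  [called from rate_window, line 4]
  rate_window(3, 0) -> 0  [called from rate_window, line 4]
  rate_window(4, 0) -> 0  [called from rate_window, line 4]
  rate_window(5, 0) -> 0  [called from rate_window, line 4]
  rate_window(6, 0) -> 0  [called from bind_quota, line 20]
  bind_quota([2, 0, -2, 6]) -> 0  [called from main, line 26]
Log origins:
  1: emitted by main (line 25)
  2: emitted by bind_quota (line 16)
  3: emitted by update_gauge (line 7)
  4: emitted by update_gauge (line 12)
  5: emitted by bind_quota (line 19)
  6: emitted by main (line 27)
A correct fix: line 4: replace `//` with `+`.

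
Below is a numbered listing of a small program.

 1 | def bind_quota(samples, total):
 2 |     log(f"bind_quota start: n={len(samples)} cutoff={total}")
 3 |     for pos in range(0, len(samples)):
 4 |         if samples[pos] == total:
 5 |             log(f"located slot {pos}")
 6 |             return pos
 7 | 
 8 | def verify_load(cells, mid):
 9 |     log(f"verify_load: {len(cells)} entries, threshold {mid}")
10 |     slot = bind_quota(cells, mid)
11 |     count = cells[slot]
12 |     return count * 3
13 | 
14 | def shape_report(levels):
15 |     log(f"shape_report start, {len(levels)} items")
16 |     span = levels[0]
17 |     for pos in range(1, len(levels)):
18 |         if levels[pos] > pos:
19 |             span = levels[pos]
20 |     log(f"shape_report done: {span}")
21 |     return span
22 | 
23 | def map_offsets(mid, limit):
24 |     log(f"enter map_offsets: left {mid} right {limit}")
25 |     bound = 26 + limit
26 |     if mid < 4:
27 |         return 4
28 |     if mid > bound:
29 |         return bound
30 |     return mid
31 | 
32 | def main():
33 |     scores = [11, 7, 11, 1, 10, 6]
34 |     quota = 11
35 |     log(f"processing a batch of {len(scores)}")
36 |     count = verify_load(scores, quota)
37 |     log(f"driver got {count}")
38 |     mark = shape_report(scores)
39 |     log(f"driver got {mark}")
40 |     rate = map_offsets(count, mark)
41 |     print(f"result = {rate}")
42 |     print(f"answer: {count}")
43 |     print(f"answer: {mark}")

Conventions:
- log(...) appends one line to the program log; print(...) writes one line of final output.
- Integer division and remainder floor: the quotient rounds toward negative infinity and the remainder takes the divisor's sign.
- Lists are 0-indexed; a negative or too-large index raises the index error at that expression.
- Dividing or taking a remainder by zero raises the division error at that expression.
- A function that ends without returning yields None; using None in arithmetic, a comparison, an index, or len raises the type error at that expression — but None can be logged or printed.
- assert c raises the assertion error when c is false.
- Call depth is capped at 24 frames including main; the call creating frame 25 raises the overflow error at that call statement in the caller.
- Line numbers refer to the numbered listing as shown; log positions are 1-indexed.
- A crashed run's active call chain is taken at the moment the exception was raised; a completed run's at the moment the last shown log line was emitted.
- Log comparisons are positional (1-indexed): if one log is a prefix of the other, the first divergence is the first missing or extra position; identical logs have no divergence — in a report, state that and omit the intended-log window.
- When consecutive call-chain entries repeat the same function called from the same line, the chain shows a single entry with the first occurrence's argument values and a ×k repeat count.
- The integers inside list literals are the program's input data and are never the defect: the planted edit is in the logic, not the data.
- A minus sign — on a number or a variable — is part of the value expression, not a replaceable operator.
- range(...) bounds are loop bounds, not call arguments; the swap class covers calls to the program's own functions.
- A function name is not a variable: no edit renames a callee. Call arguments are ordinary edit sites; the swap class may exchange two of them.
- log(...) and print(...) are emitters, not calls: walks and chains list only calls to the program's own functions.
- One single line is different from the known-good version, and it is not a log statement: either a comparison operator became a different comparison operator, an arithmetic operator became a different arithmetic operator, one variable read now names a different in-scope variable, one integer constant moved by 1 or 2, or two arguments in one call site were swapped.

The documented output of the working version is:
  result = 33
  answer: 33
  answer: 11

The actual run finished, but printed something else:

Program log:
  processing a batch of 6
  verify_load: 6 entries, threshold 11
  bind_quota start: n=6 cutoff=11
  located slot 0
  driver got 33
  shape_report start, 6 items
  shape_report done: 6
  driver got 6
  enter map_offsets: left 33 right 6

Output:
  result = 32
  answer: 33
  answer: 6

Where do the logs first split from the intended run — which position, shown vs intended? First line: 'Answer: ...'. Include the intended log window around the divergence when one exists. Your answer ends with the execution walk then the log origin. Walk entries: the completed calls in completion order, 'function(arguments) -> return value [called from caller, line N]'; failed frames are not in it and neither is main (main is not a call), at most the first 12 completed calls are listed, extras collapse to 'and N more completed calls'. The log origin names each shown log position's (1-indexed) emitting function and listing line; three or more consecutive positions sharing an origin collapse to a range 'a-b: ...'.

Answer: position 7 — the shown line 'shape_report done: 6' should read 'shape_report done: 11'.
Intended log window:
  5: driver got 33
  6: shape_report start, 6 items
  7: shape_report done: 11
  8: driver got 11
Execution walk:
  bind_quota([11, 7, 11, 1, 10, 6], 11) -> 0  [called from verify_load, line 10]
  verify_load([11, 7, 11, 1, 10, 6], 11) -> 33  [called from main, line 36]
  shape_report([11, 7, 11, 1, 10, 6]) -> 6  [called from main, line 38]
  map_offsets(33, 6) -> 32  [called from main, line 40]
Log origins:
  1: from main, line 35
  2: from verify_load, line 9
  3: from bind_quota, line 2
  4: from bind_quota, line 5
  5: from main, line 37
  6: from shape_report, line 15
  7: from shape_report, line 20
  8: from main, line 39
  9: from map_offsets, line 24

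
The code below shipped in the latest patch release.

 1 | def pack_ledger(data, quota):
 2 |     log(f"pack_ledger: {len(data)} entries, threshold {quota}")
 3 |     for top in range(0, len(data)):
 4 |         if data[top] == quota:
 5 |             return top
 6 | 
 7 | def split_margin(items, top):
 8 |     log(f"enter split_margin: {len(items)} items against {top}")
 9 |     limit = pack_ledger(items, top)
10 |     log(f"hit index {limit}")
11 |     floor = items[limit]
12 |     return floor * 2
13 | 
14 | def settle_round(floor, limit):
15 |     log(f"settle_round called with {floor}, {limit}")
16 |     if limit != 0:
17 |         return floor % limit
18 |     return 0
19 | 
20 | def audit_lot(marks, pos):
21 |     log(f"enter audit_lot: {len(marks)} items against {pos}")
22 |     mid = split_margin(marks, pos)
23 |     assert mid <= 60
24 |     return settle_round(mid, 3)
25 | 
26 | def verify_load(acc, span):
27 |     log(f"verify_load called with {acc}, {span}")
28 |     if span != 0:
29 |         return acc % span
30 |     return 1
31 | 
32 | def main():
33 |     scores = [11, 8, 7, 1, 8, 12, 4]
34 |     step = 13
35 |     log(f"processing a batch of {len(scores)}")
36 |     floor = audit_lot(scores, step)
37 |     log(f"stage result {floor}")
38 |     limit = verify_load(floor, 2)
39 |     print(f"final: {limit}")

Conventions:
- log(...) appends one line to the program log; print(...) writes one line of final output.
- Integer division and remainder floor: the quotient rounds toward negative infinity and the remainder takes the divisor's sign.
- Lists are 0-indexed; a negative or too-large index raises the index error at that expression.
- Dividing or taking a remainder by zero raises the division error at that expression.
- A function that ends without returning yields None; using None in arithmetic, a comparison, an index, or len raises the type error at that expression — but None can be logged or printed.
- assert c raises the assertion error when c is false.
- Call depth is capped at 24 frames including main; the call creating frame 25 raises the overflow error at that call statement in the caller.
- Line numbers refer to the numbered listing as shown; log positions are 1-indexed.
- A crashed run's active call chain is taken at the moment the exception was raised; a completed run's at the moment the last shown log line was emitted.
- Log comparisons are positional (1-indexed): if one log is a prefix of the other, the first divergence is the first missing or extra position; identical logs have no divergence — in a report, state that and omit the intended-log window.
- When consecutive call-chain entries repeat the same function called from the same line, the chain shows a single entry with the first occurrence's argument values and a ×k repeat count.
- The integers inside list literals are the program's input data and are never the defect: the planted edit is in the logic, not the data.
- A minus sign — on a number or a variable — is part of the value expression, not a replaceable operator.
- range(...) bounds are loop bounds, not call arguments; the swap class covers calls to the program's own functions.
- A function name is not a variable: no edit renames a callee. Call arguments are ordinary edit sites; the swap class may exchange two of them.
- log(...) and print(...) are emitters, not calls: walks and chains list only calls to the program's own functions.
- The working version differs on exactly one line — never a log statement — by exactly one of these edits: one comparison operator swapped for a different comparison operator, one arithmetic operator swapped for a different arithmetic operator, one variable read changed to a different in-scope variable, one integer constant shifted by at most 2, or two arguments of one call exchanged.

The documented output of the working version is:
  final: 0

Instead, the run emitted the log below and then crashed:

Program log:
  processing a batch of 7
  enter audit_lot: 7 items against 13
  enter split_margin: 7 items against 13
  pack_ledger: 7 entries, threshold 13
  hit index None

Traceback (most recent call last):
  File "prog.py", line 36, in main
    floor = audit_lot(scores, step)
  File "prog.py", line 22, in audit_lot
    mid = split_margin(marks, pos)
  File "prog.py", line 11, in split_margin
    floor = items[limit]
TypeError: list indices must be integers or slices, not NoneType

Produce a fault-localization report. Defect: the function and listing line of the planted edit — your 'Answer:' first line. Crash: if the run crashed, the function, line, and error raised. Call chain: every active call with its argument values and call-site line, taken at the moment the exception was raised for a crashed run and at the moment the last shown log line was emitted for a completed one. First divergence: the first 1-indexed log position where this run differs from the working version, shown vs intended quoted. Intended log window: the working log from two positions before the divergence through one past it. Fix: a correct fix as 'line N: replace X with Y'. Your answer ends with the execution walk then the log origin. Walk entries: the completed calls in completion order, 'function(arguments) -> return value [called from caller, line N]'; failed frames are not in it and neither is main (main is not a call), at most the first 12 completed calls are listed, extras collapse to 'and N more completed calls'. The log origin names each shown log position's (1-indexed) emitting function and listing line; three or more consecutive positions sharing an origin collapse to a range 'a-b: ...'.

Answer: the defect is in main at line 34.
Key observation: Position 2 is the first bad log line: 'enter audit_lot: 7 items against 13' should read 'enter audit_lot: 7 items against 12'.
Crash: split_margin, line 11, TypeError.
Call chain: main -> audit_lot([11, 8, 7, 1, 8, 12, 4], 13) (called at line 36) -> split_margin([11, 8, 7, 1, 8, 12, 4], 13) (called at line 22).
First divergence: at position 2 the run shows 'enter audit_lot: 7 items against 13' where the working version logs 'enter audit_lot: 7 items against 12'.
Intended log window:
  1: processing a batch of 7
  2: enter audit_lot: 7 items against 12
  3: enter split_margin: 7 items against 12
Execution walk:
  pack_ledger([11, 8, 7, 1, 8, 12, 4], 13) -> None  [called from split_margin, line 9]
Log line origins:
  1: emitted by main (line 35)
  2: emitted by audit_lot (line 21)
  3: emitted by split_margin (line 8)
  4: emitted by pack_ledger (line 2)
  5: emitted by split_margin (line 10)
A correct fix: line 34: replace `13` with `12`.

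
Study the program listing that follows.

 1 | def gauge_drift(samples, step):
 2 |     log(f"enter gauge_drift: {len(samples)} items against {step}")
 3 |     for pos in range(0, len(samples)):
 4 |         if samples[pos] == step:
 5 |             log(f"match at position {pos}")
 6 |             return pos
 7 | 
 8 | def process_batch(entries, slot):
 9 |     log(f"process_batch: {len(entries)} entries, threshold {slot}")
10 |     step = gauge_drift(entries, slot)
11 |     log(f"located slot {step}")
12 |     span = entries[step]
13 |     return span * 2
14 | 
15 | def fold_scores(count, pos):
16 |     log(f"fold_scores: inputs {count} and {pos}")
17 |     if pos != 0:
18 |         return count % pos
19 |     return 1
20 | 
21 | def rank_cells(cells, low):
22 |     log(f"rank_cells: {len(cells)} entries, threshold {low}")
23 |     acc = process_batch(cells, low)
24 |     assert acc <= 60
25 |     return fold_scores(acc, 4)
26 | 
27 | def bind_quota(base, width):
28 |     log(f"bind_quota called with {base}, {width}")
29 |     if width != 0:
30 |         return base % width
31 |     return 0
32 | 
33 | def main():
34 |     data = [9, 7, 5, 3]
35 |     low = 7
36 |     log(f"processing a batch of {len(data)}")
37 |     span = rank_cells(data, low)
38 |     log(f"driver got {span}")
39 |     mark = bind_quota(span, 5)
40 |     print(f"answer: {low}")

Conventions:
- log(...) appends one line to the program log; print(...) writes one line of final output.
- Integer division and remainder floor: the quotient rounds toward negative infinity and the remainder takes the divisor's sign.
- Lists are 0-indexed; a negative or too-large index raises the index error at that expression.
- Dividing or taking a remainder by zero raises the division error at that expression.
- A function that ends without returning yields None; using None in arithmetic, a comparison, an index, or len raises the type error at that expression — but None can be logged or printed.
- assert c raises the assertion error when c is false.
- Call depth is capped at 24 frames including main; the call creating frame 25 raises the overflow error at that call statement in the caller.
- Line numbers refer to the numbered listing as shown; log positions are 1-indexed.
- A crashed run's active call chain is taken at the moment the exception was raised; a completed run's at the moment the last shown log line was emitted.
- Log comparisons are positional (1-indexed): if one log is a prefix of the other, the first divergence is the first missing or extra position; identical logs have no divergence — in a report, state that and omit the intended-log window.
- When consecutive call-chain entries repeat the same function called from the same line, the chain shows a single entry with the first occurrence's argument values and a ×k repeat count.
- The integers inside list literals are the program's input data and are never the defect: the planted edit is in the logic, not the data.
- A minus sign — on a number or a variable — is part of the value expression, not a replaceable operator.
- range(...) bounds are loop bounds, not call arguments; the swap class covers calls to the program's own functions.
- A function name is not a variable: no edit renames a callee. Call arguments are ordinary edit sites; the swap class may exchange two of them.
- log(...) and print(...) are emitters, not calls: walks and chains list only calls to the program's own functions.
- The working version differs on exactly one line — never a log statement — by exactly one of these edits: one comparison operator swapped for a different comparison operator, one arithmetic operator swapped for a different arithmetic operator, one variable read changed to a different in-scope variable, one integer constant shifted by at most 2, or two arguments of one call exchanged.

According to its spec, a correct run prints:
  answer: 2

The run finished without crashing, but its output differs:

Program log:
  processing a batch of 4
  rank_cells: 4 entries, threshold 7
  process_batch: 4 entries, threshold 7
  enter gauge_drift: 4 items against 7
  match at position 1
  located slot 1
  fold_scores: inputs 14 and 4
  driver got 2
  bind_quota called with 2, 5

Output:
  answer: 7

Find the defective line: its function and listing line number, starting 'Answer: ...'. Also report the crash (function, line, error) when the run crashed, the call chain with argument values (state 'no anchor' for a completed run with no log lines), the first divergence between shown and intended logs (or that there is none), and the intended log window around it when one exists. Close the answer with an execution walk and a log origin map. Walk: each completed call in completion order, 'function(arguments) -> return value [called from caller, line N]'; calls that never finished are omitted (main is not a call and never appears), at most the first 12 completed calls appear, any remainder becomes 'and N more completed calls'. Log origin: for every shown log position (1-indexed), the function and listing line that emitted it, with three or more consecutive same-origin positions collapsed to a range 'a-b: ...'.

Answer: the defect is in main at line 40.
The tell: Log streams are identical — the defect surfaces only in the printed output.
Call chain: main -> bind_quota(2, 5) (called at line 39).
First divergence: none; the two logs match at every position.
Execution walk:
  gauge_drift([9, 7, 5, 3], 7) -> 1  [called from process_batch, line 10]
  process_batch([9, 7, 5, 3], 7) -> 14  [called from rank_cells, line 23]
  fold_scores(14, 4) -> 2  [called from rank_cells, line 25]
  rank_cells([9, 7, 5, 3], 7) -> 2  [called from main, line 37]
  bind_quota(2, 5) -> 2  [called from main, line 39]
Log origins:
  1: emitted by main (line 36)
  2: emitted by rank_cells (line 22)
  3: emitted by process_batch (line 9)
  4: emitted by gauge_drift (line 2)
  5: emitted by gauge_drift (line 5)
  6: emitted by process_batch (line 11)
  7: emitted by fold_scores (line 16)
  8: emitted by main (line 38)
  9: emitted by bind_quota (line 28)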